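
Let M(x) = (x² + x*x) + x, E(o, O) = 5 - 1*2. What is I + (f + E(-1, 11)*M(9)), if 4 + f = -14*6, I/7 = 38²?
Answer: 10533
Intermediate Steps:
E(o, O) = 3 (E(o, O) = 5 - 2 = 3)
I = 10108 (I = 7*38² = 7*1444 = 10108)
M(x) = x + 2*x² (M(x) = (x² + x²) + x = 2*x² + x = x + 2*x²)
f = -88 (f = -4 - 14*6 = -4 - 84 = -88)
I + (f + E(-1, 11)*M(9)) = 10108 + (-88 + 3*(9*(1 + 2*9))) = 10108 + (-88 + 3*(9*(1 + 18))) = 10108 + (-88 + 3*(9*19)) = 10108 + (-88 + 3*171) = 10108 + (-88 + 513) = 10108 + 425 = 10533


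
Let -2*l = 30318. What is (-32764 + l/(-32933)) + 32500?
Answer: -8679153/32933 ≈ -263.54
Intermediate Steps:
l = -15159 (l = -½*30318 = -15159)
(-32764 + l/(-32933)) + 32500 = (-32764 - 15159/(-32933)) + 32500 = (-32764 - 15159*(-1/32933)) + 32500 = (-32764 + 15159/32933) + 32500 = -1079001653/32933 + 32500 = -8679153/32933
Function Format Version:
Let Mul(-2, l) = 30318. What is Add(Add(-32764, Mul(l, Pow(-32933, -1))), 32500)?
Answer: Rational(-8679153, 32933) ≈ -263.54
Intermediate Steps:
l = -15159 (l = Mul(Rational(-1, 2), 30318) = -15159)
Add(Add(-32764, Mul(l, Pow(-32933, -1))), 32500) = Add(Add(-32764, Mul(-15159, Pow(-32933, -1))), 32500) = Add(Add(-32764, Mul(-15159, Rational(-1, 32933))), 32500) = Add(Add(-32764, Rational(15159, 32933)), 32500) = Add(Rational(-1079001653, 32933), 32500) = Rational(-8679153, 32933)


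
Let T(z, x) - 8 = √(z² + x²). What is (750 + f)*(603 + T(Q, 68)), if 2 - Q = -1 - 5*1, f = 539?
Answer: 787579 + 5156*√293 ≈ 8.7584e+5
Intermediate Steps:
Q = 8 (Q = 2 - (-1 - 5*1) = 2 - (-1 - 5) = 2 - 1*(-6) = 2 + 6 = 8)
T(z, x) = 8 + √(x² + z²) (T(z, x) = 8 + √(z² + x²) = 8 + √(x² + z²))
(750 + f)*(603 + T(Q, 68)) = (750 + 539)*(603 + (8 + √(68² + 8²))) = 1289*(603 + (8 + √(4624 + 64))) = 1289*(603 + (8 + √4688)) = 1289*(603 + (8 + 4*√293)) = 1289*(611 + 4*√293) = 787579 + 5156*√293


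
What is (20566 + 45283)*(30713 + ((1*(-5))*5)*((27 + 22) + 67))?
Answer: 1831458237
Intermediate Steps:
(20566 + 45283)*(30713 + ((1*(-5))*5)*((27 + 22) + 67)) = 65849*(30713 + (-5*5)*(49 + 67)) = 65849*(30713 - 25*116) = 65849*(30713 - 2900) = 65849*27813 = 1831458237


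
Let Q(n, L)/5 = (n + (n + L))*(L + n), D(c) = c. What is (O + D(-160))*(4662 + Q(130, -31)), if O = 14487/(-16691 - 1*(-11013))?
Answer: -108925796439/5678 ≈ -1.9184e+7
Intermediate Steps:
Q(n, L) = 5*(L + n)*(L + 2*n) (Q(n, L) = 5*((n + (n + L))*(L + n)) = 5*((n + (L + n))*(L + n)) = 5*((L + 2*n)*(L + n)) = 5*((L + n)*(L + 2*n)) = 5*(L + n)*(L + 2*n))
O = -14487/5678 (O = 14487/(-16691 + 11013) = 14487/(-5678) = 14487*(-1/5678) = -14487/5678 ≈ -2.5514)
(O + D(-160))*(4662 + Q(130, -31)) = (-14487/5678 - 160)*(4662 + (5*(-31)² + 10*130² + 15*(-31)*130)) = -922967*(4662 + (5*961 + 10*16900 - 60450))/5678 = -922967*(4662 + (4805 + 169000 - 60450))/5678 = -922967*(4662 + 113355)/5678 = -922967/5678*118017 = -108925796439/5678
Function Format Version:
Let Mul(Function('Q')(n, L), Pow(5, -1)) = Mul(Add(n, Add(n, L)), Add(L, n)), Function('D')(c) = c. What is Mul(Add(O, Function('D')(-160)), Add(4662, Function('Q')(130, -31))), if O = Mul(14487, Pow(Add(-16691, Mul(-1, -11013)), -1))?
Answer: Rational(-108925796439, 5678) ≈ -1.9184e+7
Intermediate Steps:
Function('Q')(n, L) = Mul(5, Add(L, n), Add(L, Mul(2, n))) (Function('Q')(n, L) = Mul(5, Mul(Add(n, Add(n, L)), Add(L, n))) = Mul(5, Mul(Add(n, Add(L, n)), Add(L, n))) = Mul(5, Mul(Add(L, Mul(2, n)), Add(L, n))) = Mul(5, Mul(Add(L, n), Add(L, Mul(2, n)))) = Mul(5, Add(L, n), Add(L, Mul(2, n))))
O = Rational(-14487, 5678) (O = Mul(14487, Pow(Add(-16691, 11013), -1)) = Mul(14487, Pow(-5678, -1)) = Mul(14487, Rational(-1, 5678)) = Rational(-14487, 5678) ≈ -2.5514)
Mul(Add(O, Function('D')(-160)), Add(4662, Function('Q')(130, -31))) = Mul(Add(Rational(-14487, 5678), -160), Add(4662, Add(Mul(5, Pow(-31, 2)), Mul(10, Pow(130, 2)), Mul(15, -31, 130)))) = Mul(Rational(-922967, 5678), Add(4662, Add(Mul(5, 961), Mul(10, 16900), -60450))) = Mul(Rational(-922967, 5678), Add(4662, Add(4805, 169000, -60450))) = Mul(Rational(-922967, 5678), Add(4662, 113355)) = Mul(Rational(-922967, 5678), 118017) = Rational(-108925796439, 5678)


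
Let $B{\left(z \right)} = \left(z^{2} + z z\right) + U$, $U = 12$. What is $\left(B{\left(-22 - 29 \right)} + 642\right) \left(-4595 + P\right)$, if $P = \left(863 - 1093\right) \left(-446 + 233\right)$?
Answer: $259977120$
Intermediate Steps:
$P = 48990$ ($P = \left(-230\right) \left(-213\right) = 48990$)
$B{\left(z \right)} = 12 + 2 z^{2}$ ($B{\left(z \right)} = \left(z^{2} + z z\right) + 12 = \left(z^{2} + z^{2}\right) + 12 = 2 z^{2} + 12 = 12 + 2 z^{2}$)
$\left(B{\left(-22 - 29 \right)} + 642\right) \left(-4595 + P\right) = \left(\left(12 + 2 \left(-22 - 29\right)^{2}\right) + 642\right) \left(-4595 + 48990\right) = \left(\left(12 + 2 \left(-22 - 29\right)^{2}\right) + 642\right) 44395 = \left(\left(12 + 2 \left(-51\right)^{2}\right) + 642\right) 44395 = \left(\left(12 + 2 \cdot 2601\right) + 642\right) 44395 = \left(\left(12 + 5202\right) + 642\right) 44395 = \left(5214 + 642\right) 44395 = 5856 \cdot 44395 = 259977120$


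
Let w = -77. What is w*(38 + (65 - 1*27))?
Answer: -5852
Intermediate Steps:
w*(38 + (65 - 1*27)) = -77*(38 + (65 - 1*27)) = -77*(38 + (65 - 27)) = -77*(38 + 38) = -77*76 = -5852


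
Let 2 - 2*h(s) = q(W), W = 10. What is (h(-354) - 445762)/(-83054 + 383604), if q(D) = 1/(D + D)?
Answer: -17830441/12022000 ≈ -1.4832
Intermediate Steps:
q(D) = 1/(2*D)
h(s) = 39/40 (h(s) = 1 - 1/(4*10) = 1 - ½*1/20 = 1 - 1/40 = 39/40)
(h(-354) - 445762)/(-83054 + 383604) = (39/40 - 445762)/(-83054 + 383604) = -17830441/40/300550 = -17830441/40*1/300550 = -17830441/12022000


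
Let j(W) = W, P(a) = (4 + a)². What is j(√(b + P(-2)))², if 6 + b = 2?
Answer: 0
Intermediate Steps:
b = -4 (b = -6 + 2 = -4)
j(√(b + P(-2)))² = (√(-4 + (4 - 2)²))² = (√(-4 + 2²))² = (√(-4 + 4))² = (√0)² = 0² = 0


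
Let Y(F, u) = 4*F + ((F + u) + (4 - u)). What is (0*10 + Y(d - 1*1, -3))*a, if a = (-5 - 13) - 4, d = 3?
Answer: -308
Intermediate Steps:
a = -22 (a = -18 - 4 = -22)
Y(F, u) = 4 + 5*F (Y(F, u) = 4*F + (4 + F) = 4 + 5*F)
(0*10 + Y(d - 1*1, -3))*a = (0*10 + (4 + 5*(3 - 1*1)))*(-22) = (0 + (4 + 5*(3 - 1)))*(-22) = (0 + (4 + 5*2))*(-22) = (0 + (4 + 10))*(-22) = (0 + 14)*(-22) = 14*(-22) = -308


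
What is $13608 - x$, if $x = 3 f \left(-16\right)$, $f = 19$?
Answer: $14520$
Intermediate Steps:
$x = -912$ ($x = 3 \cdot 19 \left(-16\right) = 57 \left(-16\right) = -912$)
$13608 - x = 13608 - -912 = 13608 + 912 = 14520$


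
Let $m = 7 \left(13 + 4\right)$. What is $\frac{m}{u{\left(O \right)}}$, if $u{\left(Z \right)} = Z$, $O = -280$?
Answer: $- \frac{17}{40} \approx -0.425$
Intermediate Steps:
$m = 119$ ($m = 7 \cdot 17 = 119$)
$\frac{m}{u{\left(O \right)}} = \frac{119}{-280} = 119 \left(- \frac{1}{280}\right) = - \frac{17}{40}$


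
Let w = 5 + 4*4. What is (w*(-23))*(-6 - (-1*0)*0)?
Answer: 2898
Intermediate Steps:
w = 21 (w = 5 + 16 = 21)
(w*(-23))*(-6 - (-1*0)*0) = (21*(-23))*(-6 - (-1*0)*0) = -483*(-6 - 0*0) = -483*(-6 - 1*0) = -483*(-6 + 0) = -483*(-6) = 2898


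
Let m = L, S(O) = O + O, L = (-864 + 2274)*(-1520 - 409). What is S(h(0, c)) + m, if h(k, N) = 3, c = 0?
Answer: -2719884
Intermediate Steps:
L = -2719890 (L = 1410*(-1929) = -2719890)
S(O) = 2*O
m = -2719890
S(h(0, c)) + m = 2*3 - 2719890 = 6 - 2719890 = -2719884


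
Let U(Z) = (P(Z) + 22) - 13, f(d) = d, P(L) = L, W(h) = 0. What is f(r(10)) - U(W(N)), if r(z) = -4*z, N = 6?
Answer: -49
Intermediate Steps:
U(Z) = 9 + Z (U(Z) = (Z + 22) - 13 = (22 + Z) - 13 = 9 + Z)
f(r(10)) - U(W(N)) = -4*10 - (9 + 0) = -40 - 1*9 = -40 - 9 = -49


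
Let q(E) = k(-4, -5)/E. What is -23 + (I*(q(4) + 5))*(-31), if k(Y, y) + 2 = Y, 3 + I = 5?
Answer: -240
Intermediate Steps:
I = 2 (I = -3 + 5 = 2)
k(Y, y) = -2 + Y
q(E) = -6/E (q(E) = (-2 - 4)/E = -6/E)
-23 + (I*(q(4) + 5))*(-31) = -23 + (2*(-6/4 + 5))*(-31) = -23 + (2*(-6*1/4 + 5))*(-31) = -23 + (2*(-3/2 + 5))*(-31) = -23 + (2*(7/2))*(-31) = -23 + 7*(-31) = -23 - 217 = -240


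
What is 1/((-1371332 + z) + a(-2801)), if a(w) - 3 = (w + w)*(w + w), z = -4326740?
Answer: 1/25684335 ≈ 3.8934e-8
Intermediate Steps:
a(w) = 3 + 4*w**2 (a(w) = 3 + (w + w)*(w + w) = 3 + (2*w)*(2*w) = 3 + 4*w**2)
1/((-1371332 + z) + a(-2801)) = 1/((-1371332 - 4326740) + (3 + 4*(-2801)**2)) = 1/(-5698072 + (3 + 4*7845601)) = 1/(-5698072 + (3 + 31382404)) = 1/(-5698072 + 31382407) = 1/25684335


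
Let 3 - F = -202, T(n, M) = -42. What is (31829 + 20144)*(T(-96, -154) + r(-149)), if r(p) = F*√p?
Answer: -2182866 + 10654465*I*√149 ≈ -2.1829e+6 + 1.3005e+8*I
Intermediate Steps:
F = 205 (F = 3 - 1*(-202) = 3 + 202 = 205)
r(p) = 205*√p
(31829 + 20144)*(T(-96, -154) + r(-149)) = (31829 + 20144)*(-42 + 205*√(-149)) = 51973*(-42 + 205*(I*√149)) = 51973*(-42 + 205*I*√149) = -2182866 + 10654465*I*√149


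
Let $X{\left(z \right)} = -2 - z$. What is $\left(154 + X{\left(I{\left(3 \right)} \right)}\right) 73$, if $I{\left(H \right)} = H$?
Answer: $10877$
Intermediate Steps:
$\left(154 + X{\left(I{\left(3 \right)} \right)}\right) 73 = \left(154 - 5\right) 73 = 149 \cdot 73 = 10877$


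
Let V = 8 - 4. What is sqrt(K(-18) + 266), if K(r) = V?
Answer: 3*sqrt(30) ≈ 16.432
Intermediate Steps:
V = 4
K(r) = 4
sqrt(K(-18) + 266) = sqrt(4 + 266) = sqrt(270) = 3*sqrt(30)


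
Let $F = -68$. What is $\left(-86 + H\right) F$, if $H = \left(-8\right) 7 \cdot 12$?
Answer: $51544$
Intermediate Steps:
$H = -672$ ($H = \left(-56\right) 12 = -672$)
$\left(-86 + H\right) F = \left(-86 - 672\right) \left(-68\right) = \left(-758\right) \left(-68\right) = 51544$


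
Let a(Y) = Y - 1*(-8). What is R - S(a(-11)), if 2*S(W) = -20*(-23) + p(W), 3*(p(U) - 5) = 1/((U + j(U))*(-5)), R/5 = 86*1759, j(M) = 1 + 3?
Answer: 11342063/15 ≈ 7.5614e+5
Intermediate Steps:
j(M) = 4
a(Y) = 8 + Y (a(Y) = Y + 8 = 8 + Y)
R = 756370 (R = 5*(86*1759) = 5*151274 = 756370)
p(U) = 5 - 1/(15*(4 + U)) (p(U) = 5 + (1/((U + 4)*(-5)))/3 = 5 + (-1/5/(4 + U))/3 = 5 + (-1/(5*(4 + U)))/3 = 5 - 1/(15*(4 + U)))
S(W) = 230 + (299 + 75*W)/(30*(4 + W)) (S(W) = (-20*(-23) + (299 + 75*W)/(15*(4 + W)))/2 = (460 + (299 + 75*W)/(15*(4 + W)))/2 = 230 + (299 + 75*W)/(30*(4 + W)))
R - S(a(-11)) = 756370 - (27899 + 6975*(8 - 11))/(30*(4 + (8 - 11))) = 756370 - (27899 + 6975*(-3))/(30*(4 - 3)) = 756370 - (27899 - 20925)/(30*1) = 756370 - 6974/30 = 756370 - 1*3487/15 = 756370 - 3487/15 = 11342063/15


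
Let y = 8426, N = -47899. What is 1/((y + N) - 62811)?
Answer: -1/102284 ≈ -9.7767e-6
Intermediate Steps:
1/((y + N) - 62811) = 1/((8426 - 47899) - 62811) = 1/(-39473 - 62811) = 1/(-102284) = -1/102284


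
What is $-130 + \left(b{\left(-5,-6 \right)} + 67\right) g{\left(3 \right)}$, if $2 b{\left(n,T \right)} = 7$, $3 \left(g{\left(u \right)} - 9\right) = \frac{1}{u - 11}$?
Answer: $\frac{8025}{16} \approx 501.56$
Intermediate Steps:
$g{\left(u \right)} = 9 + \frac{1}{3 \left(-11 + u\right)}$ ($g{\left(u \right)} = 9 + \frac{1}{3 \left(u - 11\right)} = 9 + \frac{1}{3 \left(-11 + u\right)}$)
$b{\left(n,T \right)} = \frac{7}{2}$ ($b{\left(n,T \right)} = \frac{1}{2} \cdot 7 = \frac{7}{2}$)
$-130 + \left(b{\left(-5,-6 \right)} + 67\right) g{\left(3 \right)} = -130 + \left(\frac{7}{2} + 67\right) \frac{-296 + 27 \cdot 3}{3 \left(-11 + 3\right)} = -130 + \frac{141 \frac{-296 + 81}{3 \left(-8\right)}}{2} = -130 + \frac{141 \cdot \frac{1}{3} \left(- \frac{1}{8}\right) \left(-215\right)}{2} = -130 + \frac{141}{2} \cdot \frac{215}{24} = -130 + \frac{10105}{16} = \frac{8025}{16}$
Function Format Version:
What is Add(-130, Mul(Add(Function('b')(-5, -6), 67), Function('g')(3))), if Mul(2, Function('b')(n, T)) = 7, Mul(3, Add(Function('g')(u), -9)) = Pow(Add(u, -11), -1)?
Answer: Rational(8025, 16) ≈ 501.56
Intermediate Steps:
Function('g')(u) = Add(9, Mul(Rational(1, 3), Pow(Add(-11, u), -1))) (Function('g')(u) = Add(9, Mul(Rational(1, 3), Pow(Add(u, -11), -1))) = Add(9, Mul(Rational(1, 3), Pow(Add(-11, u), -1))))
Function('b')(n, T) = Rational(7, 2) (Function('b')(n, T) = Mul(Rational(1, 2), 7) = Rational(7, 2))
Add(-130, Mul(Add(Function('b')(-5, -6), 67), Function('g')(3))) = Add(-130, Mul(Add(Rational(7, 2), 67), Mul(Rational(1, 3), Pow(Add(-11, 3), -1), Add(-296, Mul(27, 3))))) = Add(-130, Mul(Rational(141, 2), Mul(Rational(1, 3), Pow(-8, -1), Add(-296, 81)))) = Add(-130, Mul(Rational(141, 2), Mul(Rational(1, 3), Rational(-1, 8), -215))) = Add(-130, Mul(Rational(141, 2), Rational(215, 24))) = Add(-130, Rational(10105, 16)) = Rational(8025, 16)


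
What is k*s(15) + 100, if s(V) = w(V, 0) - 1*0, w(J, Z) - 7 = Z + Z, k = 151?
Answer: 1157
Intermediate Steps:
w(J, Z) = 7 + 2*Z (w(J, Z) = 7 + (Z + Z) = 7 + 2*Z)
s(V) = 7 (s(V) = (7 + 2*0) - 1*0 = (7 + 0) + 0 = 7 + 0 = 7)
k*s(15) + 100 = 151*7 + 100 = 1057 + 100 = 1157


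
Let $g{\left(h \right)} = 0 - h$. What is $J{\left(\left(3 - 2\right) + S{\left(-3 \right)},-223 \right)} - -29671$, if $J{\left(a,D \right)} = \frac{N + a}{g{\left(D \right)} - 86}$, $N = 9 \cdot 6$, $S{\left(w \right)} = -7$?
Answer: $\frac{4064975}{137} \approx 29671.0$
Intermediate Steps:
$g{\left(h \right)} = - h$
$N = 54$
$J{\left(a,D \right)} = \frac{54 + a}{-86 - D}$ ($J{\left(a,D \right)} = \frac{54 + a}{- D - 86} = \frac{54 + a}{-86 - D}$)
$J{\left(\left(3 - 2\right) + S{\left(-3 \right)},-223 \right)} - -29671 = \frac{-54 - \left(\left(3 - 2\right) - 7\right)}{86 - 223} - -29671 = \frac{-54 - \left(1 - 7\right)}{-137} + 29671 = - \frac{-54 - -6}{137} + 29671 = - \frac{-54 + 6}{137} + 29671 = \left(- \frac{1}{137}\right) \left(-48\right) + 29671 = \frac{48}{137} + 29671 = \frac{4064975}{137}$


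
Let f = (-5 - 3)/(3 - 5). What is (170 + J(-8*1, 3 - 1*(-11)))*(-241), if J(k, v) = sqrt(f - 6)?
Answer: -40970 - 241*I*sqrt(2) ≈ -40970.0 - 340.83*I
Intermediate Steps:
f = 4 (f = -8/(-2) = -8*(-1/2) = 4)
J(k, v) = I*sqrt(2) (J(k, v) = sqrt(4 - 6) = sqrt(-2) = I*sqrt(2))
(170 + J(-8*1, 3 - 1*(-11)))*(-241) = (170 + I*sqrt(2))*(-241) = -40970 - 241*I*sqrt(2)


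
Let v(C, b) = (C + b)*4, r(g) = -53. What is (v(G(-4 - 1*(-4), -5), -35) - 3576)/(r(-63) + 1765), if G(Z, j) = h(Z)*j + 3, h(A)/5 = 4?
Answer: -513/214 ≈ -2.3972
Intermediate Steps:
h(A) = 20 (h(A) = 5*4 = 20)
G(Z, j) = 3 + 20*j (G(Z, j) = 20*j + 3 = 3 + 20*j)
v(C, b) = 4*C + 4*b
(v(G(-4 - 1*(-4), -5), -35) - 3576)/(r(-63) + 1765) = ((4*(3 + 20*(-5)) + 4*(-35)) - 3576)/(-53 + 1765) = ((4*(3 - 100) - 140) - 3576)/1712 = ((4*(-97) - 140) - 3576)*(1/1712) = ((-388 - 140) - 3576)*(1/1712) = (-528 - 3576)*(1/1712) = -4104*1/1712 = -513/214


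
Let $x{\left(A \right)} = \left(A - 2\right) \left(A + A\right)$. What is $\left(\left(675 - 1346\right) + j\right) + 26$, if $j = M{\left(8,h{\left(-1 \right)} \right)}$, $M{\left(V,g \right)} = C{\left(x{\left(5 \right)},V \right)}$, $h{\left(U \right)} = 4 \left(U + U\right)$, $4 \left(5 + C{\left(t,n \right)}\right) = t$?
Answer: $- \frac{1285}{2} \approx -642.5$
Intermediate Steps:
$x{\left(A \right)} = 2 A \left(-2 + A\right)$ ($x{\left(A \right)} = \left(-2 + A\right) 2 A = 2 A \left(-2 + A\right)$)
$C{\left(t,n \right)} = -5 + \frac{t}{4}$
$h{\left(U \right)} = 8 U$ ($h{\left(U \right)} = 4 \cdot 2 U = 8 U$)
$M{\left(V,g \right)} = \frac{5}{2}$ ($M{\left(V,g \right)} = -5 + \frac{2 \cdot 5 \left(-2 + 5\right)}{4} = -5 + \frac{2 \cdot 5 \cdot 3}{4} = -5 + \frac{1}{4} \cdot 30 = -5 + \frac{15}{2} = \frac{5}{2}$)
$j = \frac{5}{2} \approx 2.5$
$\left(\left(675 - 1346\right) + j\right) + 26 = \left(\left(675 - 1346\right) + \frac{5}{2}\right) + 26 = \left(-671 + \frac{5}{2}\right) + 26 = - \frac{1337}{2} + 26 = - \frac{1285}{2}$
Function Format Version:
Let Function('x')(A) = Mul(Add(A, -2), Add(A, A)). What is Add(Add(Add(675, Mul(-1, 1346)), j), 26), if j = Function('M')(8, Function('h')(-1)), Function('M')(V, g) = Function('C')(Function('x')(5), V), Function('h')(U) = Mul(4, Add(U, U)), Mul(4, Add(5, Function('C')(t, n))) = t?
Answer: Rational(-1285, 2) ≈ -642.50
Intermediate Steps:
Function('x')(A) = Mul(2, A, Add(-2, A)) (Function('x')(A) = Mul(Add(-2, A), Mul(2, A)) = Mul(2, A, Add(-2, A)))
Function('C')(t, n) = Add(-5, Mul(Rational(1, 4), t))
Function('h')(U) = Mul(8, U) (Function('h')(U) = Mul(4, Mul(2, U)) = Mul(8, U))
Function('M')(V, g) = Rational(5, 2) (Function('M')(V, g) = Add(-5, Mul(Rational(1, 4), Mul(2, 5, Add(-2, 5)))) = Add(-5, Mul(Rational(1, 4), Mul(2, 5, 3))) = Add(-5, Mul(Rational(1, 4), 30)) = Add(-5, Rational(15, 2)) = Rational(5, 2))
j = Rational(5, 2) ≈ 2.5000
Add(Add(Add(675, Mul(-1, 1346)), j), 26) = Add(Add(Add(675, Mul(-1, 1346)), Rational(5, 2)), 26) = Add(Add(Add(675, -1346), Rational(5, 2)), 26) = Add(Add(-671, Rational(5, 2)), 26) = Add(Rational(-1337, 2), 26) = Rational(-1285, 2)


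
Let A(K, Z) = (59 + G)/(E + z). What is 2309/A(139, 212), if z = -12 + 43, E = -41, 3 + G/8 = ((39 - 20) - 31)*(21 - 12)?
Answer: 23090/829 ≈ 27.853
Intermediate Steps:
G = -888 (G = -24 + 8*(((39 - 20) - 31)*(21 - 12)) = -24 + 8*((19 - 31)*9) = -24 + 8*(-12*9) = -24 + 8*(-108) = -24 - 864 = -888)
z = 31
A(K, Z) = 829/10 (A(K, Z) = (59 - 888)/(-41 + 31) = -829/(-10) = -829*(-⅒) = 829/10)
2309/A(139, 212) = 2309/(829/10) = 2309*(10/829) = 23090/829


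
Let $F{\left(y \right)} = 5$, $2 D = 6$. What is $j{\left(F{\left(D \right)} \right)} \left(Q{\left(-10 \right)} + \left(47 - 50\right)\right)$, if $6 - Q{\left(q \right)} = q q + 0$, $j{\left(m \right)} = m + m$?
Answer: $-970$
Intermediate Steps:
$D = 3$ ($D = \frac{1}{2} \cdot 6 = 3$)
$j{\left(m \right)} = 2 m$
$Q{\left(q \right)} = 6 - q^{2}$ ($Q{\left(q \right)} = 6 - \left(q q + 0\right) = 6 - \left(q^{2} + 0\right) = 6 - q^{2}$)
$j{\left(F{\left(D \right)} \right)} \left(Q{\left(-10 \right)} + \left(47 - 50\right)\right) = 2 \cdot 5 \left(\left(6 - \left(-10\right)^{2}\right) + \left(47 - 50\right)\right) = 10 \left(\left(6 - 100\right) - 3\right) = 10 \left(-94 - 3\right) = 10 \left(-97\right) = -970$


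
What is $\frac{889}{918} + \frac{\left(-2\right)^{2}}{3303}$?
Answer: $\frac{326671}{336906} \approx 0.96962$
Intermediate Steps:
$\frac{889}{918} + \frac{\left(-2\right)^{2}}{3303} = 889 \cdot \frac{1}{918} + 4 \cdot \frac{1}{3303} = \frac{889}{918} + \frac{4}{3303} = \frac{326671}{336906}$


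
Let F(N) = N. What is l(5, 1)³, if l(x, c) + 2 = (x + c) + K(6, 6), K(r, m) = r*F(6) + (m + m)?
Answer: 140608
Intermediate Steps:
K(r, m) = 2*m + 6*r (K(r, m) = r*6 + (m + m) = 6*r + 2*m = 2*m + 6*r)
l(x, c) = 46 + c + x (l(x, c) = -2 + ((x + c) + (2*6 + 6*6)) = -2 + ((c + x) + (12 + 36)) = -2 + ((c + x) + 48) = -2 + (48 + c + x) = 46 + c + x)
l(5, 1)³ = (46 + 1 + 5)³ = 52³ = 140608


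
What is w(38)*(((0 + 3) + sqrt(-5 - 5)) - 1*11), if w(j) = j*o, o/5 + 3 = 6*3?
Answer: -22800 + 2850*I*sqrt(10) ≈ -22800.0 + 9012.5*I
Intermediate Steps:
o = 75 (o = -15 + 5*(6*3) = -15 + 5*18 = -15 + 90 = 75)
w(j) = 75*j (w(j) = j*75 = 75*j)
w(38)*(((0 + 3) + sqrt(-5 - 5)) - 1*11) = (75*38)*(((0 + 3) + sqrt(-5 - 5)) - 1*11) = 2850*((3 + sqrt(-10)) - 11) = 2850*((3 + I*sqrt(10)) - 11) = 2850*(-8 + I*sqrt(10)) = -22800 + 2850*I*sqrt(10)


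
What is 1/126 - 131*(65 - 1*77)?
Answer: 198073/126 ≈ 1572.0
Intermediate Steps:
1/126 - 131*(65 - 1*77) = 1/126 - 131*(65 - 77) = 1/126 - 131*(-12) = 1/126 + 1572 = 198073/126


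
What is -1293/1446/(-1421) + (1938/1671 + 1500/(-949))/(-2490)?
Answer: 359819440441/450745993558770 ≈ 0.00079828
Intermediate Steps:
-1293/1446/(-1421) + (1938/1671 + 1500/(-949))/(-2490) = -1293*1/1446*(-1/1421) + (1938*(1/1671) + 1500*(-1/949))*(-1/2490) = -431/482*(-1/1421) + (646/557 - 1500/949)*(-1/2490) = 431/684922 - 222446/528593*(-1/2490) = 431/684922 + 111223/658098285 = 359819440441/450745993558770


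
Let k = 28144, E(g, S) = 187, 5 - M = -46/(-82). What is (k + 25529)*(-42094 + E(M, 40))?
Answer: -2249274411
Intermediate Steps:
M = 182/41 (M = 5 - (-46)/(-82) = 5 - (-46)*(-1)/82 = 5 - 1*23/41 = 5 - 23/41 = 182/41 ≈ 4.4390)
(k + 25529)*(-42094 + E(M, 40)) = (28144 + 25529)*(-42094 + 187) = 53673*(-41907) = -2249274411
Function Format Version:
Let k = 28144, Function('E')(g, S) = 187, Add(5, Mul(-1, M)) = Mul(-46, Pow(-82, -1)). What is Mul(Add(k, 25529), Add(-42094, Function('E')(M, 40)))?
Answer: -2249274411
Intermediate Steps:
M = Rational(182, 41) (M = Add(5, Mul(-1, Mul(-46, Pow(-82, -1)))) = Add(5, Mul(-1, Mul(-46, Rational(-1, 82)))) = Add(5, Mul(-1, Rational(23, 41))) = Add(5, Rational(-23, 41)) = Rational(182, 41) ≈ 4.4390)
Mul(Add(k, 25529), Add(-42094, Function('E')(M, 40))) = Mul(Add(28144, 25529), Add(-42094, 187)) = Mul(53673, -41907) = -2249274411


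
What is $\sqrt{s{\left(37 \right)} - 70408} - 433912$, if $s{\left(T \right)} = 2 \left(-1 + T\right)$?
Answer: $-433912 + 8 i \sqrt{1099} \approx -4.3391 \cdot 10^{5} + 265.21 i$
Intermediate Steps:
$s{\left(T \right)} = -2 + 2 T$
$\sqrt{s{\left(37 \right)} - 70408} - 433912 = \sqrt{\left(-2 + 2 \cdot 37\right) - 70408} - 433912 = \sqrt{\left(-2 + 74\right) - 70408} - 433912 = \sqrt{72 - 70408} - 433912 = \sqrt{-70336} - 433912 = 8 i \sqrt{1099} - 433912 = -433912 + 8 i \sqrt{1099}$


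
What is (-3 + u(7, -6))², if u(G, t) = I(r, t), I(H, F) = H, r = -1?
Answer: 16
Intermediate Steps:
u(G, t) = -1
(-3 + u(7, -6))² = (-3 - 1)² = (-4)² = 16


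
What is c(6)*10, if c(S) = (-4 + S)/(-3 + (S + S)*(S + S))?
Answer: 20/141 ≈ 0.14184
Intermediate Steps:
c(S) = (-4 + S)/(-3 + 4*S²) (c(S) = (-4 + S)/(-3 + (2*S)*(2*S)) = (-4 + S)/(-3 + 4*S²))
c(6)*10 = ((-4 + 6)/(-3 + 4*6²))*10 = (2/(-3 + 4*36))*10 = (2/(-3 + 144))*10 = (2/141)*10 = 20/141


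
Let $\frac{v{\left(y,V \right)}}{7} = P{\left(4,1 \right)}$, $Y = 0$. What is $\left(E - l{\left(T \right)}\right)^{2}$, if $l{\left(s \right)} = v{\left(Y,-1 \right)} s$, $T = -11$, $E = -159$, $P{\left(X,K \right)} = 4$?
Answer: $22201$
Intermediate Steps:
$v{\left(y,V \right)} = 28$ ($v{\left(y,V \right)} = 7 \cdot 4 = 28$)
$l{\left(s \right)} = 28 s$
$\left(E - l{\left(T \right)}\right)^{2} = \left(-159 - 28 \left(-11\right)\right)^{2} = \left(-159 - -308\right)^{2} = \left(-159 + 308\right)^{2} = 149^{2} = 22201$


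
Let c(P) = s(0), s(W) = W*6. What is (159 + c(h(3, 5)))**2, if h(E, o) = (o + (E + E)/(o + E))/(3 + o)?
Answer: 25281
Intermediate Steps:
h(E, o) = (o + 2*E/(E + o))/(3 + o) (h(E, o) = (o + (2*E)/(E + o))/(3 + o) = (o + 2*E/(E + o))/(3 + o))
s(W) = 6*W
c(P) = 0 (c(P) = 6*0 = 0)
(159 + c(h(3, 5)))**2 = (159 + 0)**2 = 159**2 = 25281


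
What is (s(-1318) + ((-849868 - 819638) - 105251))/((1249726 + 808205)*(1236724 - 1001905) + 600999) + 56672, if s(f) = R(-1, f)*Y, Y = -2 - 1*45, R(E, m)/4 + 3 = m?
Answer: 9128761660976509/161080633496 ≈ 56672.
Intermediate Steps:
R(E, m) = -12 + 4*m
Y = -47 (Y = -2 - 45 = -47)
s(f) = 564 - 188*f (s(f) = (-12 + 4*f)*(-47) = 564 - 188*f)
(s(-1318) + ((-849868 - 819638) - 105251))/((1249726 + 808205)*(1236724 - 1001905) + 600999) + 56672 = ((564 - 188*(-1318)) + ((-849868 - 819638) - 105251))/((1249726 + 808205)*(1236724 - 1001905) + 600999) + 56672 = ((564 + 247784) + (-1669506 - 105251))/(2057931*234819 + 600999) + 56672 = (248348 - 1774757)/(483241299489 + 600999) + 56672 = -1526409/483241900488 + 56672 = -1526409*1/483241900488 + 56672 = -508803/161080633496 + 56672 = 9128761660976509/161080633496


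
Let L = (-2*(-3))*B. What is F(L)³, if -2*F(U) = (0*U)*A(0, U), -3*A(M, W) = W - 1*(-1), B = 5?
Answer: 0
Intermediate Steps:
A(M, W) = -⅓ - W/3 (A(M, W) = -(W - 1*(-1))/3 = -(W + 1)/3 = -(1 + W)/3 = -⅓ - W/3)
L = 30 (L = -2*(-3)*5 = 6*5 = 30)
F(U) = 0 (F(U) = -0*U*(-⅓ - U/3)/2 = -0*(-⅓ - U/3) = -½*0 = 0)
F(L)³ = 0³ = 0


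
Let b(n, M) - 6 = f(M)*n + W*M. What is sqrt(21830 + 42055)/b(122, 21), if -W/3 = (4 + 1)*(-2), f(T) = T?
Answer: sqrt(63885)/3198 ≈ 0.079035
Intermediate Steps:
W = 30 (W = -3*(4 + 1)*(-2) = -15*(-2) = -3*(-10) = 30)
b(n, M) = 6 + 30*M + M*n (b(n, M) = 6 + (M*n + 30*M) = 6 + (30*M + M*n) = 6 + 30*M + M*n)
sqrt(21830 + 42055)/b(122, 21) = sqrt(21830 + 42055)/(6 + 30*21 + 21*122) = sqrt(63885)/(6 + 630 + 2562) = sqrt(63885)/3198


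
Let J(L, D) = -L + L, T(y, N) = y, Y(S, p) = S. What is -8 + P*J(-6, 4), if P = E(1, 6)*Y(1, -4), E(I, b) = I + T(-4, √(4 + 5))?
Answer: -8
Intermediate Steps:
J(L, D) = 0
E(I, b) = -4 + I (E(I, b) = I - 4 = -4 + I)
P = -3 (P = (-4 + 1)*1 = -3*1 = -3)
-8 + P*J(-6, 4) = -8 - 3*0 = -8 + 0 = -8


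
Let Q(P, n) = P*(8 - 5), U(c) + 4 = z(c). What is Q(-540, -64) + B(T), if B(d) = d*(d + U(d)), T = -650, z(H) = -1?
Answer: 424130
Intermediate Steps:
U(c) = -5 (U(c) = -4 - 1 = -5)
Q(P, n) = 3*P (Q(P, n) = P*3 = 3*P)
B(d) = d*(-5 + d) (B(d) = d*(d - 5) = d*(-5 + d))
Q(-540, -64) + B(T) = 3*(-540) - 650*(-5 - 650) = -1620 - 650*(-655) = -1620 + 425750 = 424130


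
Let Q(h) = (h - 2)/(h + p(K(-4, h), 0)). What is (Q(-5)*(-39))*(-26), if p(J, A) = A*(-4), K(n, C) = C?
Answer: 7098/5 ≈ 1419.6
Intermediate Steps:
p(J, A) = -4*A
Q(h) = (-2 + h)/h (Q(h) = (h - 2)/(h - 4*0) = (-2 + h)/(h + 0) = (-2 + h)/h)
(Q(-5)*(-39))*(-26) = (((-2 - 5)/(-5))*(-39))*(-26) = (-⅕*(-7)*(-39))*(-26) = ((7/5)*(-39))*(-26) = -273/5*(-26) = 7098/5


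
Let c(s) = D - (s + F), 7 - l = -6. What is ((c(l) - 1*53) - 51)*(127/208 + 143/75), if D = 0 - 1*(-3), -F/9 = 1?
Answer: -274883/1040 ≈ -264.31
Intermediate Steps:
l = 13 (l = 7 - 1*(-6) = 7 + 6 = 13)
F = -9 (F = -9*1 = -9)
D = 3 (D = 0 + 3 = 3)
c(s) = 12 - s (c(s) = 3 - (s - 9) = 3 - (-9 + s) = 3 + (9 - s) = 12 - s)
((c(l) - 1*53) - 51)*(127/208 + 143/75) = (((12 - 1*13) - 1*53) - 51)*(127/208 + 143/75) = (((12 - 13) - 53) - 51)*(127*(1/208) + 143*(1/75)) = ((-1 - 53) - 51)*(127/208 + 143/75) = (-54 - 51)*(39269/15600) = -105*39269/15600 = -274883/1040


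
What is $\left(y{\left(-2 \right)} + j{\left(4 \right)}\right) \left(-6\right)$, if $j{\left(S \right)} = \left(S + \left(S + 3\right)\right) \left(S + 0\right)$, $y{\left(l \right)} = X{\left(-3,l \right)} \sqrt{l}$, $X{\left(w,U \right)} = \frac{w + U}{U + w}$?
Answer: $-264 - 6 i \sqrt{2} \approx -264.0 - 8.4853 i$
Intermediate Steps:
$X{\left(w,U \right)} = 1$ ($X{\left(w,U \right)} = \frac{U + w}{U + w} = 1$)
$y{\left(l \right)} = \sqrt{l}$ ($y{\left(l \right)} = 1 \sqrt{l} = \sqrt{l}$)
$j{\left(S \right)} = S \left(3 + 2 S\right)$ ($j{\left(S \right)} = \left(S + \left(3 + S\right)\right) S = \left(3 + 2 S\right) S = S \left(3 + 2 S\right)$)
$\left(y{\left(-2 \right)} + j{\left(4 \right)}\right) \left(-6\right) = \left(\sqrt{-2} + 4 \left(3 + 2 \cdot 4\right)\right) \left(-6\right) = \left(i \sqrt{2} + 4 \left(3 + 8\right)\right) \left(-6\right) = \left(i \sqrt{2} + 4 \cdot 11\right) \left(-6\right) = \left(i \sqrt{2} + 44\right) \left(-6\right) = \left(44 + i \sqrt{2}\right) \left(-6\right) = -264 - 6 i \sqrt{2}$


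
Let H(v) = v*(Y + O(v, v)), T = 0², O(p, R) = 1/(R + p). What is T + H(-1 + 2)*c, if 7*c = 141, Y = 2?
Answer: 705/14 ≈ 50.357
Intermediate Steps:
c = 141/7 (c = (⅐)*141 = 141/7 ≈ 20.143)
T = 0
H(v) = v*(2 + 1/(2*v)) (H(v) = v*(2 + 1/(v + v)) = v*(2 + 1/(2*v)))
T + H(-1 + 2)*c = 0 + (½ + 2*(-1 + 2))*(141/7) = 0 + (½ + 2*1)*(141/7) = 0 + (½ + 2)*(141/7) = 0 + (5/2)*(141/7) = 0 + 705/14 = 705/14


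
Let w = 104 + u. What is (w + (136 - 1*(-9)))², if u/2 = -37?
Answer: 30625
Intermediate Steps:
u = -74 (u = 2*(-37) = -74)
w = 30 (w = 104 - 74 = 30)
(w + (136 - 1*(-9)))² = (30 + (136 - 1*(-9)))² = (30 + (136 + 9))² = (30 + 145)² = 175² = 30625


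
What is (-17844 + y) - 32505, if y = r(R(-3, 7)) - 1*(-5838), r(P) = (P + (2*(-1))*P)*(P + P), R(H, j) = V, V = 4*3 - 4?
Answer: -44639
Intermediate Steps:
V = 8 (V = 12 - 4 = 8)
R(H, j) = 8
r(P) = -2*P² (r(P) = (P - 2*P)*(2*P) = (-P)*(2*P) = -2*P²)
y = 5710 (y = -2*8² - 1*(-5838) = -2*64 + 5838 = -128 + 5838 = 5710)
(-17844 + y) - 32505 = (-17844 + 5710) - 32505 = -12134 - 32505 = -44639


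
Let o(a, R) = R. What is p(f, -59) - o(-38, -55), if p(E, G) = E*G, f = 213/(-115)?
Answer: 18892/115 ≈ 164.28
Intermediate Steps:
f = -213/115 (f = 213*(-1/115) = -213/115 ≈ -1.8522)
p(f, -59) - o(-38, -55) = -213/115*(-59) - 1*(-55) = 12567/115 + 55 = 18892/115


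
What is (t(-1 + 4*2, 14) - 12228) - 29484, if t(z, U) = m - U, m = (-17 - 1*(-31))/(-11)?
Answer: -459000/11 ≈ -41727.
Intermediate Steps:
m = -14/11 (m = (-17 + 31)*(-1/11) = 14*(-1/11) = -14/11 ≈ -1.2727)
t(z, U) = -14/11 - U
(t(-1 + 4*2, 14) - 12228) - 29484 = ((-14/11 - 1*14) - 12228) - 29484 = ((-14/11 - 14) - 12228) - 29484 = (-168/11 - 12228) - 29484 = -134676/11 - 29484 = -459000/11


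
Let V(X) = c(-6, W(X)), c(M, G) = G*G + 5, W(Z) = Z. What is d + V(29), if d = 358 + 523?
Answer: 1727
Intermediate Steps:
c(M, G) = 5 + G**2 (c(M, G) = G**2 + 5 = 5 + G**2)
V(X) = 5 + X**2
d = 881
d + V(29) = 881 + (5 + 29**2) = 881 + (5 + 841) = 881 + 846 = 1727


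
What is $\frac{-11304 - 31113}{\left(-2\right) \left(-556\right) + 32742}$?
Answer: $- \frac{42417}{33854} \approx -1.2529$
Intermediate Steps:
$\frac{-11304 - 31113}{\left(-2\right) \left(-556\right) + 32742} = - \frac{42417}{1112 + 32742} = - \frac{42417}{33854}$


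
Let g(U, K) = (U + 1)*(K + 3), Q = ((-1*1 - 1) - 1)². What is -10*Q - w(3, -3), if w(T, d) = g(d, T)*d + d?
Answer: -123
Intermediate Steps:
Q = 9 (Q = ((-1 - 1) - 1)² = (-2 - 1)² = (-3)² = 9)
g(U, K) = (1 + U)*(3 + K)
w(T, d) = d + d*(3 + T + 3*d + T*d) (w(T, d) = (3 + T + 3*d + T*d)*d + d = d*(3 + T + 3*d + T*d) + d = d + d*(3 + T + 3*d + T*d))
-10*Q - w(3, -3) = -10*9 - (-3)*(4 + 3 + 3*(-3) + 3*(-3)) = -90 - (-3)*(4 + 3 - 9 - 9) = -90 - (-3)*(-11) = -90 - 1*33 = -90 - 33 = -123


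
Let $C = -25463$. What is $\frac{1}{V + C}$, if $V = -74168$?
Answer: $- \frac{1}{99631} \approx -1.0037 \cdot 10^{-5}$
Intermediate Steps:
$\frac{1}{V + C} = \frac{1}{-74168 - 25463} = \frac{1}{-99631} = - \frac{1}{99631}$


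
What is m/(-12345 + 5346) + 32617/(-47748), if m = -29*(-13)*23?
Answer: -71367699/37132028 ≈ -1.9220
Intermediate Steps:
m = 8671 (m = 377*23 = 8671)
m/(-12345 + 5346) + 32617/(-47748) = 8671/(-12345 + 5346) + 32617/(-47748) = 8671/(-6999) + 32617*(-1/47748) = 8671*(-1/6999) - 32617/47748 = -8671/6999 - 32617/47748 = -71367699/37132028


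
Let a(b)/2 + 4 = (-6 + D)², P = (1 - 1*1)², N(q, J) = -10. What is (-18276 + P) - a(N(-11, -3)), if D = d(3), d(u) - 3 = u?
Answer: -18268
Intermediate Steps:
d(u) = 3 + u
D = 6 (D = 3 + 3 = 6)
P = 0 (P = (1 - 1)² = 0² = 0)
a(b) = -8 (a(b) = -8 + 2*(-6 + 6)² = -8 + 2*0² = -8 + 2*0 = -8 + 0 = -8)
(-18276 + P) - a(N(-11, -3)) = (-18276 + 0) - 1*(-8) = -18276 + 8 = -18268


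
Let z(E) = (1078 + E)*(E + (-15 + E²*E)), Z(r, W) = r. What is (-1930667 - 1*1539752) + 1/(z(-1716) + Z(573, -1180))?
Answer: -11188054943433898580/3223834050999 ≈ -3.4704e+6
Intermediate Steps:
z(E) = (1078 + E)*(-15 + E + E³) (z(E) = (1078 + E)*(E + (-15 + E³)) = (1078 + E)*(-15 + E + E³))
(-1930667 - 1*1539752) + 1/(z(-1716) + Z(573, -1180)) = (-1930667 - 1*1539752) + 1/((-16170 + (-1716)² + (-1716)⁴ + 1063*(-1716) + 1078*(-1716)³) + 573) = (-1930667 - 1539752) + 1/((-16170 + 2944656 + 8670998958336 - 1824108 + 1078*(-5053029696)) + 573) = -3470419 + 1/((-16170 + 2944656 + 8670998958336 - 1824108 - 5447166012288) + 573) = -3470419 + 1/(3223834050426 + 573) = -3470419 + 1/3223834050999 = -11188054943433898580/3223834050999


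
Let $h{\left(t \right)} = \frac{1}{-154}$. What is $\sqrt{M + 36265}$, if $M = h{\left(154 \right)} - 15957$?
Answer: $\frac{\sqrt{481624374}}{154} \approx 142.51$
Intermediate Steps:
$h{\left(t \right)} = - \frac{1}{154}$
$M = - \frac{2457379}{154}$ ($M = - \frac{1}{154} - 15957 = - \frac{2457379}{154} \approx -15957.0$)
$\sqrt{M + 36265} = \sqrt{- \frac{2457379}{154} + 36265} = \sqrt{\frac{3127431}{154}} = \frac{\sqrt{481624374}}{154}$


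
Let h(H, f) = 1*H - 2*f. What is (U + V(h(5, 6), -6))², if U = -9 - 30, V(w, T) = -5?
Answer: 1936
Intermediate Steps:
h(H, f) = H - 2*f
U = -39
(U + V(h(5, 6), -6))² = (-39 - 5)² = (-44)² = 1936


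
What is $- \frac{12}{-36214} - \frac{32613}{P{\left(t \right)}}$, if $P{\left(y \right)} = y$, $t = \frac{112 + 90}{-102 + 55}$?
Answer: $\frac{27754609989}{3657614} \approx 7588.2$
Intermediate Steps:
$t = - \frac{202}{47}$ ($t = \frac{202}{-47} = 202 \left(- \frac{1}{47}\right) = - \frac{202}{47} \approx -4.2979$)
$- \frac{12}{-36214} - \frac{32613}{P{\left(t \right)}} = - \frac{12}{-36214} - \frac{32613}{- \frac{202}{47}} = \left(-12\right) \left(- \frac{1}{36214}\right) - - \frac{1532811}{202} = \frac{6}{18107} + \frac{1532811}{202} = \frac{27754609989}{3657614}$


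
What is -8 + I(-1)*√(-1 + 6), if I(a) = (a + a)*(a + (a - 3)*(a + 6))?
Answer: -8 + 42*√5 ≈ 85.915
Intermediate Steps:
I(a) = 2*a*(a + (-3 + a)*(6 + a)) (I(a) = (2*a)*(a + (-3 + a)*(6 + a)) = 2*a*(a + (-3 + a)*(6 + a)))
-8 + I(-1)*√(-1 + 6) = -8 + (2*(-1)*(-18 + (-1)² + 4*(-1)))*√(-1 + 6) = -8 + (2*(-1)*(-18 + 1 - 4))*√5 = -8 + (2*(-1)*(-21))*√5 = -8 + 42*√5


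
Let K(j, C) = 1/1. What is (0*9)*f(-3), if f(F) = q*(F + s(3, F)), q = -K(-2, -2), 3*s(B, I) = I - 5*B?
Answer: 0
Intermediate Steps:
K(j, C) = 1
s(B, I) = -5*B/3 + I/3 (s(B, I) = (I - 5*B)/3 = -5*B/3 + I/3)
q = -1 (q = -1*1 = -1)
f(F) = 5 - 4*F/3 (f(F) = -(F + (-5/3*3 + F/3)) = -(F + (-5 + F/3)) = -(-5 + 4*F/3) = 5 - 4*F/3)
(0*9)*f(-3) = (0*9)*(5 - 4/3*(-3)) = 0*(5 + 4) = 0*9 = 0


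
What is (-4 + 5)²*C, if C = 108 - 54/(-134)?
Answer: 7263/67 ≈ 108.40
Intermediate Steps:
C = 7263/67 (C = 108 - 54*(-1)/134 = 108 - 1*(-27/67) = 108 + 27/67 = 7263/67 ≈ 108.40)
(-4 + 5)²*C = (-4 + 5)²*(7263/67) = 1²*(7263/67) = 1*(7263/67) = 7263/67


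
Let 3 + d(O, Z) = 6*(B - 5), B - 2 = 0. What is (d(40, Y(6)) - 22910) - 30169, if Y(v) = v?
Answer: -53100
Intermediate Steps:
B = 2 (B = 2 + 0 = 2)
d(O, Z) = -21 (d(O, Z) = -3 + 6*(2 - 5) = -3 + 6*(-3) = -3 - 18 = -21)
(d(40, Y(6)) - 22910) - 30169 = (-21 - 22910) - 30169 = -22931 - 30169 = -53100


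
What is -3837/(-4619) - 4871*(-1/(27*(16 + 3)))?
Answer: 24467530/2369547 ≈ 10.326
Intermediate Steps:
-3837/(-4619) - 4871*(-1/(27*(16 + 3))) = -3837*(-1/4619) - 4871/((-27*19)) = 3837/4619 - 4871/(-513) = 3837/4619 - 4871*(-1/513) = 3837/4619 + 4871/513 = 24467530/2369547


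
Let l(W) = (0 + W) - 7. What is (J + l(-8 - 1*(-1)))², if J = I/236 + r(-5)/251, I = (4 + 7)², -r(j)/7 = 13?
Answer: 673070927281/3508903696 ≈ 191.82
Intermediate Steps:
r(j) = -91 (r(j) = -7*13 = -91)
I = 121 (I = 11² = 121)
l(W) = -7 + W (l(W) = W - 7 = -7 + W)
J = 8895/59236 (J = 121/236 - 91/251 = 8895/59236 ≈ 0.15016)
(J + l(-8 - 1*(-1)))² = (8895/59236 + (-7 + (-8 - 1*(-1))))² = (8895/59236 + (-7 + (-8 + 1)))² = (8895/59236 + (-7 - 7))² = (8895/59236 - 14)² = (-820409/59236)² = 673070927281/3508903696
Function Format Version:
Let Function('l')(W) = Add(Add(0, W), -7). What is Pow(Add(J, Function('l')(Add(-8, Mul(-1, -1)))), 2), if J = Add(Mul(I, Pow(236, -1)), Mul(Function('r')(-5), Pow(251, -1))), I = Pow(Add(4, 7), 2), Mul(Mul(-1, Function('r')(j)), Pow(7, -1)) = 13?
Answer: Rational(673070927281, 3508903696) ≈ 191.82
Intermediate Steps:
Function('r')(j) = -91 (Function('r')(j) = Mul(-7, 13) = -91)
I = 121 (I = Pow(11, 2) = 121)
Function('l')(W) = Add(-7, W) (Function('l')(W) = Add(W, -7) = Add(-7, W))
J = Rational(8895, 59236) (J = Add(Mul(121, Pow(236, -1)), Mul(-91, Pow(251, -1))) = Add(Mul(121, Rational(1, 236)), Mul(-91, Rational(1, 251))) = Add(Rational(121, 236), Rational(-91, 251)) = Rational(8895, 59236) ≈ 0.15016)
Pow(Add(J, Function('l')(Add(-8, Mul(-1, -1)))), 2) = Pow(Add(Rational(8895, 59236), Add(-7, Add(-8, Mul(-1, -1)))), 2) = Pow(Add(Rational(8895, 59236), Add(-7, Add(-8, 1))), 2) = Pow(Add(Rational(8895, 59236), Add(-7, -7)), 2) = Pow(Add(Rational(8895, 59236), -14), 2) = Pow(Rational(-820409, 59236), 2) = Rational(673070927281, 3508903696)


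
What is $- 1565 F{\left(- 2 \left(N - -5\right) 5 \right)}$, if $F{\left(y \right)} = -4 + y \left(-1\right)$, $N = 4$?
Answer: $-134590$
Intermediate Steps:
$F{\left(y \right)} = -4 - y$
$- 1565 F{\left(- 2 \left(N - -5\right) 5 \right)} = - 1565 \left(-4 - - 2 \left(4 - -5\right) 5\right) = - 1565 \left(-4 - - 2 \left(4 + 5\right) 5\right) = - 1565 \left(-4 - \left(-2\right) 9 \cdot 5\right) = - 1565 \left(-4 - \left(-18\right) 5\right) = - 1565 \left(-4 - -90\right) = - 1565 \left(-4 + 90\right) = \left(-1565\right) 86 = -134590$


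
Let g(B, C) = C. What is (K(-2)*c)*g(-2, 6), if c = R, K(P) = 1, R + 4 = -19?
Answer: -138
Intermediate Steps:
R = -23 (R = -4 - 19 = -23)
c = -23
(K(-2)*c)*g(-2, 6) = (1*(-23))*6 = -23*6 = -138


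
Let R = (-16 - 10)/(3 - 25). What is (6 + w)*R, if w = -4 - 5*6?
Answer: -364/11 ≈ -33.091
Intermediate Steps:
w = -34 (w = -4 - 30 = -34)
R = 13/11 (R = -26/(-22) = -26*(-1/22) = 13/11 ≈ 1.1818)
(6 + w)*R = (6 - 34)*(13/11) = -28*13/11 = -364/11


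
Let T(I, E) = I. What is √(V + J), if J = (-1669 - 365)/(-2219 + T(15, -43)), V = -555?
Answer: I*√672873486/1102 ≈ 23.539*I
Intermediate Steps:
J = 1017/1102 (J = (-1669 - 365)/(-2219 + 15) = -2034/(-2204) = -2034*(-1/2204) = 1017/1102 ≈ 0.92287)
√(V + J) = √(-555 + 1017/1102) = √(-610593/1102) = I*√672873486/1102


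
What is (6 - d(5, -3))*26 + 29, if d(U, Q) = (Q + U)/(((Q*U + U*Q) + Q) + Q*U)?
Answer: 2233/12 ≈ 186.08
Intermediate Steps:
d(U, Q) = (Q + U)/(Q + 3*Q*U) (d(U, Q) = (Q + U)/(((Q*U + Q*U) + Q) + Q*U) = (Q + U)/((2*Q*U + Q) + Q*U) = (Q + U)/((Q + 2*Q*U) + Q*U) = (Q + U)/(Q + 3*Q*U))
(6 - d(5, -3))*26 + 29 = (6 - (-3 + 5)/((-3)*(1 + 3*5)))*26 + 29 = (6 - (-1)*2/(3*(1 + 15)))*26 + 29 = (6 - (-1)*2/(3*16))*26 + 29 = (6 - 1*(-1/24))*26 + 29 = (6 + 1/24)*26 + 29 = (145/24)*26 + 29 = 1885/12 + 29 = 2233/12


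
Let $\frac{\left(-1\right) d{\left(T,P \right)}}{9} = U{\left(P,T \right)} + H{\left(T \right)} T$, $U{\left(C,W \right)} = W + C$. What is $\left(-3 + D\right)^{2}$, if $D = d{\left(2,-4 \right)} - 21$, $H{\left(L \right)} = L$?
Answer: $1764$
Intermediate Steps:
$U{\left(C,W \right)} = C + W$
$d{\left(T,P \right)} = - 9 P - 9 T - 9 T^{2}$ ($d{\left(T,P \right)} = - 9 \left(\left(P + T\right) + T T\right) = - 9 \left(\left(P + T\right) + T^{2}\right) = - 9 \left(P + T + T^{2}\right) = - 9 P - 9 T - 9 T^{2}$)
$D = -39$ ($D = \left(\left(-9\right) \left(-4\right) - 18 - 9 \cdot 2^{2}\right) - 21 = \left(36 - 18 - 36\right) - 21 = -18 - 21 = -39$)
$\left(-3 + D\right)^{2} = \left(-3 - 39\right)^{2} = \left(-42\right)^{2} = 1764$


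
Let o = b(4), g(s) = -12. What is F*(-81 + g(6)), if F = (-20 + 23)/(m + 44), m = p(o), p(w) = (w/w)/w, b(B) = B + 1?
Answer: -1395/221 ≈ -6.3122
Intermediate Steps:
b(B) = 1 + B
o = 5 (o = 1 + 4 = 5)
p(w) = 1/w
m = ⅕ (m = 1/5 = ⅕ ≈ 0.20000)
F = 15/221 (F = (-20 + 23)/(⅕ + 44) = 3/(221/5) = 3*(5/221) = 15/221 ≈ 0.067873)
F*(-81 + g(6)) = 15*(-81 - 12)/221 = (15/221)*(-93) = -1395/221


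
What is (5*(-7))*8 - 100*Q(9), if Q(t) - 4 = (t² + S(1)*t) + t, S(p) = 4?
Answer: -13280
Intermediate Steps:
Q(t) = 4 + t² + 5*t (Q(t) = 4 + ((t² + 4*t) + t) = 4 + (t² + 5*t) = 4 + t² + 5*t)
(5*(-7))*8 - 100*Q(9) = (5*(-7))*8 - 100*(4 + 9² + 5*9) = -35*8 - 100*(4 + 81 + 45) = -280 - 100*130 = -280 - 13000 = -13280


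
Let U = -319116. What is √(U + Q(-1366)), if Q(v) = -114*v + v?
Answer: I*√164758 ≈ 405.9*I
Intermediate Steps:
Q(v) = -113*v
√(U + Q(-1366)) = √(-319116 - 113*(-1366)) = √(-319116 + 154358) = √(-164758) = I*√164758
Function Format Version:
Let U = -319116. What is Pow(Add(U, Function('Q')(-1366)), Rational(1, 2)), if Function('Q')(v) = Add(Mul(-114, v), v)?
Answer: Mul(I, Pow(164758, Rational(1, 2))) ≈ Mul(405.90, I)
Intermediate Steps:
Function('Q')(v) = Mul(-113, v)
Pow(Add(U, Function('Q')(-1366)), Rational(1, 2)) = Pow(Add(-319116, Mul(-113, -1366)), Rational(1, 2)) = Pow(Add(-319116, 154358), Rational(1, 2)) = Pow(-164758, Rational(1, 2)) = Mul(I, Pow(164758, Rational(1, 2)))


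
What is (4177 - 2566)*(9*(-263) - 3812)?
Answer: -9954369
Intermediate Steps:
(4177 - 2566)*(9*(-263) - 3812) = 1611*(-2367 - 3812) = 1611*(-6179) = -9954369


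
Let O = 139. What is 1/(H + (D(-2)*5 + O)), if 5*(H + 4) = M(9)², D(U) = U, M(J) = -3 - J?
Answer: 5/769 ≈ 0.0065020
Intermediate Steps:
H = 124/5 (H = -4 + (-3 - 1*9)²/5 = -4 + (-3 - 9)²/5 = -4 + (⅕)*(-12)² = -4 + (⅕)*144 = -4 + 144/5 = 124/5 ≈ 24.800)
1/(H + (D(-2)*5 + O)) = 1/(124/5 + (-2*5 + 139)) = 1/(124/5 + (-10 + 139)) = 1/(124/5 + 129) = 1/(769/5) = 5/769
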